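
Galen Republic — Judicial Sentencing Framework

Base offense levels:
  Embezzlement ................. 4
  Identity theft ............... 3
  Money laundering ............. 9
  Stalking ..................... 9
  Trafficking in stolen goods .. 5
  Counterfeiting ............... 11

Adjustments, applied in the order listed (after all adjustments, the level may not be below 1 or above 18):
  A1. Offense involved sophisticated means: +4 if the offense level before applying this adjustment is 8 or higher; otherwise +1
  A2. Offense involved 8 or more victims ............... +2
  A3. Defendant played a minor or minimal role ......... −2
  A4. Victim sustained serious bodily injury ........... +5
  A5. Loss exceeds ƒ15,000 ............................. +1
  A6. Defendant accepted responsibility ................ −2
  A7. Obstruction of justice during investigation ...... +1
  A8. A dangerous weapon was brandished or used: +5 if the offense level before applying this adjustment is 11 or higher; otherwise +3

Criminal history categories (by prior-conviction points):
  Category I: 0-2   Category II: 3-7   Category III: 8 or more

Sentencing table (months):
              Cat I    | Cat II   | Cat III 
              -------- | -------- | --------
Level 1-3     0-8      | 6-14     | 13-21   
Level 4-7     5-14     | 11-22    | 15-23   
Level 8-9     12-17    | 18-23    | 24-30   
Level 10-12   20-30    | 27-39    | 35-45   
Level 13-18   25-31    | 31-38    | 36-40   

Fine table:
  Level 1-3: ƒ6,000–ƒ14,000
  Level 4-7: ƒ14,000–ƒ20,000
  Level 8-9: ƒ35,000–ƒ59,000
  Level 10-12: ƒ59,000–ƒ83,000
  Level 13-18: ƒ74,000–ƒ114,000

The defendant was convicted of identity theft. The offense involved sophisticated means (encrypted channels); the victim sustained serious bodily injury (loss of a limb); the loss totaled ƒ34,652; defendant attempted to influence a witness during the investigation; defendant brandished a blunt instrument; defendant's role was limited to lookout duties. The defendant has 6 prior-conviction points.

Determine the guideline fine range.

ƒ59,000–ƒ83,000

Base offense level for identity theft: 3.
A1 applies (level before this adjustment is 3 < 8, so +1): 3 + 1 = 4.
A2 does not apply.
A3 applies: 4 − 2 = 2.
A4 applies: 2 + 5 = 7.
A5 applies: 7 + 1 = 8.
A7 applies: 8 + 1 = 9.
A8 applies (level before this adjustment is 9 < 11, so +3): 9 + 3 = 12.
Final offense level: 12.
Level 12 falls in the 10-12 band.
Fine table: Level 10-12 → ƒ59,000–ƒ83,000.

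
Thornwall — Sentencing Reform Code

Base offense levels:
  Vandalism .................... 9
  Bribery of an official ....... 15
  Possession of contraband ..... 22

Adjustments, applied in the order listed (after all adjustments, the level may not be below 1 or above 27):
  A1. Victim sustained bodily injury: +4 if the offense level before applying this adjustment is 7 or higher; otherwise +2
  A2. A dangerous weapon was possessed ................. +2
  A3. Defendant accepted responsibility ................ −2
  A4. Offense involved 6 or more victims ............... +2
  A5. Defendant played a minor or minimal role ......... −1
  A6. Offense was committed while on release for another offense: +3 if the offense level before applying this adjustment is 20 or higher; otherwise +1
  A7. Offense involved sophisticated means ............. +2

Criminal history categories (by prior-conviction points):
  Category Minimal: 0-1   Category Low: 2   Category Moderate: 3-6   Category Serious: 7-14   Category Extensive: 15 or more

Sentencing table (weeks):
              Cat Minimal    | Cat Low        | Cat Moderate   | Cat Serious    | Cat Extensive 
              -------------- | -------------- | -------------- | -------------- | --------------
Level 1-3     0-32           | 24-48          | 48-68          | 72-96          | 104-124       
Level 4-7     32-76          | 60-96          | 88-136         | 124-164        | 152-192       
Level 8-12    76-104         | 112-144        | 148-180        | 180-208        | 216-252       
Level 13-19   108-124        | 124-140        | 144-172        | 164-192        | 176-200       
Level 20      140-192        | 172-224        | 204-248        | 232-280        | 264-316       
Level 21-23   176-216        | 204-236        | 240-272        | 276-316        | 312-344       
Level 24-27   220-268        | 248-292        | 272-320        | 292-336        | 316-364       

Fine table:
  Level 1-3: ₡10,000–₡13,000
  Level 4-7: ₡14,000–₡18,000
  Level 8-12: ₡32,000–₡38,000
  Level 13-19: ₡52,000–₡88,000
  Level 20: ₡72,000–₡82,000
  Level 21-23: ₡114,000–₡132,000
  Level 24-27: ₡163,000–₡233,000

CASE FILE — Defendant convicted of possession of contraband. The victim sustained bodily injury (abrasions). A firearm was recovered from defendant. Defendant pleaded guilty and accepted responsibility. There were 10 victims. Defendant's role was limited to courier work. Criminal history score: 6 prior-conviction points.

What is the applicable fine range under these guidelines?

₡163,000–₡233,000

Base offense level for possession of contraband: 22.
A1 applies (level before this adjustment is 22 ≥ 7, so +4): 22 + 4 = 26.
A2 applies: 26 + 2 = 28.
A3 applies: 28 − 2 = 26.
A4 applies: 26 + 2 = 28.
A5 applies: 28 − 1 = 27.
A6 does not apply.
A7 does not apply.
Final offense level: 27.
Level 27 falls in the 24-27 band.
Fine table: Level 24-27 → ₡163,000–₡233,000.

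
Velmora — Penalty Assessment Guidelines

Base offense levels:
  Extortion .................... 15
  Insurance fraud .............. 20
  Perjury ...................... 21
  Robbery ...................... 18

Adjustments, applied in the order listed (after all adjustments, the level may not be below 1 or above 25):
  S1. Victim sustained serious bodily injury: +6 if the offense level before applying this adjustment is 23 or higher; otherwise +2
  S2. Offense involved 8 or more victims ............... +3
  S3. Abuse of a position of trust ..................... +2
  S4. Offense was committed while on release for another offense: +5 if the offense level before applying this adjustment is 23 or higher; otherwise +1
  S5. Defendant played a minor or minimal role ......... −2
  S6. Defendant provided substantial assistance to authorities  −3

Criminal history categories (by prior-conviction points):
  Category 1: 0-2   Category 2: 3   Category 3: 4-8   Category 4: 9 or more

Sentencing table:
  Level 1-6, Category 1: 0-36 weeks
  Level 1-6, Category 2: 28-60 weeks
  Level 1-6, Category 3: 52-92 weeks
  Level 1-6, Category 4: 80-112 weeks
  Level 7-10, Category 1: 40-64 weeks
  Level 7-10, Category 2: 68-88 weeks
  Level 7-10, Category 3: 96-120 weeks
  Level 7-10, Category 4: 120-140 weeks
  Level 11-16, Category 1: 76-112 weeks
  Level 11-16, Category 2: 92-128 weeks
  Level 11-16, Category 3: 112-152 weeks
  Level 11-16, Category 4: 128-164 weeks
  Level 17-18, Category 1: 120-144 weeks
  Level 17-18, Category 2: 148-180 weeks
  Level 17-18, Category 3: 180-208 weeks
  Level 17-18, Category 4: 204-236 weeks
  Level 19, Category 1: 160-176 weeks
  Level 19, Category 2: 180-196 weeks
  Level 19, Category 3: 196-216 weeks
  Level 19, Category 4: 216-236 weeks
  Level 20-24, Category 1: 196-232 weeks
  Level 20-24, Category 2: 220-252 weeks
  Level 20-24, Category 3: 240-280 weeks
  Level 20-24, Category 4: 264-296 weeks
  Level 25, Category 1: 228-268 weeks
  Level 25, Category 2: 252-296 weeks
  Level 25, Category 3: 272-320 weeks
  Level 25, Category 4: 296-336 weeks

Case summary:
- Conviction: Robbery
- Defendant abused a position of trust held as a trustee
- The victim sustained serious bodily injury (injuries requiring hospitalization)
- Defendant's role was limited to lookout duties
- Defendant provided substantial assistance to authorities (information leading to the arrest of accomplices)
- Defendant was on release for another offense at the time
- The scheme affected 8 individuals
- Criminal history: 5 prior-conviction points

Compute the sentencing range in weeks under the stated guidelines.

272-320 weeks

Base offense level for robbery: 18.
S1 applies (level before this adjustment is 18 < 23, so +2): 18 + 2 = 20.
S2 applies: 20 + 3 = 23.
S3 applies: 23 + 2 = 25.
S4 applies (level before this adjustment is 25 ≥ 23, so +5): 25 + 5 = 30.
S5 applies: 30 − 2 = 28.
S6 applies: 28 − 3 = 25.
Final offense level: 25.
Criminal history: 5 prior points → Category 3 (4-8).
Level 25 falls in the 25 band.
Grid: Level 25 × Category 3 = 272-320 weeks.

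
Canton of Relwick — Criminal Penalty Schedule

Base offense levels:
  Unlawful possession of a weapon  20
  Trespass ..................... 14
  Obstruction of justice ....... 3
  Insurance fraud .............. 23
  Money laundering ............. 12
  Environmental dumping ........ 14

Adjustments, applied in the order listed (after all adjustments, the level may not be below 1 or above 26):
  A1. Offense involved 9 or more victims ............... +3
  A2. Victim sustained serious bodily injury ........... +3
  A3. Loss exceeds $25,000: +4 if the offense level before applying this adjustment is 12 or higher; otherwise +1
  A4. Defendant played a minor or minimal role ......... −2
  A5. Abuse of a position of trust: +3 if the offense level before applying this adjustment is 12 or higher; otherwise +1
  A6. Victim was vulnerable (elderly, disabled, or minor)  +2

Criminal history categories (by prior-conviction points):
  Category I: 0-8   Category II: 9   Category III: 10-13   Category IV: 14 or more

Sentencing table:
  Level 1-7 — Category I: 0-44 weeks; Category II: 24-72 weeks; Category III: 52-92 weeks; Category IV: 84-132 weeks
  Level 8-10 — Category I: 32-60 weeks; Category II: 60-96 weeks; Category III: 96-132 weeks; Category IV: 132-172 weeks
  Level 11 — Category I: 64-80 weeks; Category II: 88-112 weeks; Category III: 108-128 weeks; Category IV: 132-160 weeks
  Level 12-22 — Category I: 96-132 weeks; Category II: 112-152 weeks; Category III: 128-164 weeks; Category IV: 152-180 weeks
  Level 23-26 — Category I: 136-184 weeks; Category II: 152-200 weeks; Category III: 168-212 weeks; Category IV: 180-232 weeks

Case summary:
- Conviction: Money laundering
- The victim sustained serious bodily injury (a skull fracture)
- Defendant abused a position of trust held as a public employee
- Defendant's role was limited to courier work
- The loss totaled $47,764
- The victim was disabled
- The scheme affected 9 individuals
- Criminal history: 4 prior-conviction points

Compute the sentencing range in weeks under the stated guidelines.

Base offense level for money laundering: 12.
A1 applies: 12 + 3 = 15.
A2 applies: 15 + 3 = 18.
A3 applies (level before this adjustment is 18 ≥ 12, so +4): 18 + 4 = 22.
A4 applies: 22 − 2 = 20.
A5 applies (level before this adjustment is 20 ≥ 12, so +3): 20 + 3 = 23.
A6 applies: 23 + 2 = 25.
Final offense level: 25.
Criminal history: 4 prior points → Category I (0-8).
Level 25 falls in the 23-26 band.
Grid: Level 23-26 × Category I = 136-184 weeks.

136-184 weeks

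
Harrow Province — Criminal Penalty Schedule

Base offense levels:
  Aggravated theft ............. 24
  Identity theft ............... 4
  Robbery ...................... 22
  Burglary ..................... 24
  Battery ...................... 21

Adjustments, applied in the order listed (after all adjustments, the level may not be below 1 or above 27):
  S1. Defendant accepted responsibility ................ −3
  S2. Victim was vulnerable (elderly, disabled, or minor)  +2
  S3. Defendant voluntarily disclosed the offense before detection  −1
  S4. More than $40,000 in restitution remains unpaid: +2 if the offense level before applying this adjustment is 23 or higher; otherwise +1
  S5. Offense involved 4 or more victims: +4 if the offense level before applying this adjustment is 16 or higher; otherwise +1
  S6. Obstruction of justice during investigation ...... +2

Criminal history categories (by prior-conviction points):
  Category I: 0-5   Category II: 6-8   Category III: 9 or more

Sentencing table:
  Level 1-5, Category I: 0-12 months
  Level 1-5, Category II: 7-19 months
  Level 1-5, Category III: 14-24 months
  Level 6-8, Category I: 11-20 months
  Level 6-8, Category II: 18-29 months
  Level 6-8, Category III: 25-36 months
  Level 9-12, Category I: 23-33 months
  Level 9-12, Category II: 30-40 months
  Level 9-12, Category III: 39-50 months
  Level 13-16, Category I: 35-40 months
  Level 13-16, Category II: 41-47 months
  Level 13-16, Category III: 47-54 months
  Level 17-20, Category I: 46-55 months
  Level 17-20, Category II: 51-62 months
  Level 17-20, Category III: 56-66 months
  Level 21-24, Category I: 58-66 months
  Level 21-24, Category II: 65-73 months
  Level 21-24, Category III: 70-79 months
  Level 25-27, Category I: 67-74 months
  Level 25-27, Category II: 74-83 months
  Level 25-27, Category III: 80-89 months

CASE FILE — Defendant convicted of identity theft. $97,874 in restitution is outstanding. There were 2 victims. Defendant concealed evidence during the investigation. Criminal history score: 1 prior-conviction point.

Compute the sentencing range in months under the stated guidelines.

11-20 months

Base offense level for identity theft: 4.
S2 does not apply.
S4 applies (level before this adjustment is 4 < 23, so +1): 4 + 1 = 5.
S5 does not apply.
S6 applies: 5 + 2 = 7.
Final offense level: 7.
Criminal history: 1 prior point → Category I (0-5).
Level 7 falls in the 6-8 band.
Grid: Level 6-8 × Category I = 11-20 months.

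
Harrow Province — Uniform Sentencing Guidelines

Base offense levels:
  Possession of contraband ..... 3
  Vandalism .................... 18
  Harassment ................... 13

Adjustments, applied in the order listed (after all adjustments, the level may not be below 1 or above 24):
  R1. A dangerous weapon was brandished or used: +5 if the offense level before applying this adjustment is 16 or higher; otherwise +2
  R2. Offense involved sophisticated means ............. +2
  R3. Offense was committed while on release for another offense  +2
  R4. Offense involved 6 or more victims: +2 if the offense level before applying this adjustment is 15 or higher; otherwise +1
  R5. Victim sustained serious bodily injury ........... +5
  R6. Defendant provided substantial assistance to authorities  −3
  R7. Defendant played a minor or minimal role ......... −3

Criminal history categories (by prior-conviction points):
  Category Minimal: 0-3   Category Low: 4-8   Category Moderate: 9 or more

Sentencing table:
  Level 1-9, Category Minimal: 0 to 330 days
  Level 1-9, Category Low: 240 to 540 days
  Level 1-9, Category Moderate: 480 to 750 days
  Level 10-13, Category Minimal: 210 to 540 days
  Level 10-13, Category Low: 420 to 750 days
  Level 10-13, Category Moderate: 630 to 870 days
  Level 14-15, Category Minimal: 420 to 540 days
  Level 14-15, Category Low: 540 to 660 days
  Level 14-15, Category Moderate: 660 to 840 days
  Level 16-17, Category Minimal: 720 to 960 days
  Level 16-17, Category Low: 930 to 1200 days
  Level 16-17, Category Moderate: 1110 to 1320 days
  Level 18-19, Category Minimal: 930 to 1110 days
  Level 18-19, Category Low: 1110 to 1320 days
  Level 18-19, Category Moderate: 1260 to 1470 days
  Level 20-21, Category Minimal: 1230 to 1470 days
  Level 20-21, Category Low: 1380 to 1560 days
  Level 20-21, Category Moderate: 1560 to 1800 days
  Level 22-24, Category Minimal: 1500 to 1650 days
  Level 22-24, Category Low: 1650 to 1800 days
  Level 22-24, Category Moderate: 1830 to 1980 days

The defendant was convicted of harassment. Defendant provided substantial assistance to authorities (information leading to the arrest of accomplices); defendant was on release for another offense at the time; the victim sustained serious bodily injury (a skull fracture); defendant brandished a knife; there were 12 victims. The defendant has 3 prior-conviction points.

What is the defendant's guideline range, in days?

Base offense level for harassment: 13.
R1 applies (level before this adjustment is 13 < 16, so +2): 13 + 2 = 15.
R2 does not apply.
R3 applies: 15 + 2 = 17.
R4 applies (level before this adjustment is 17 ≥ 15, so +2): 17 + 2 = 19.
R5 applies: 19 + 5 = 24.
R6 applies: 24 − 3 = 21.
R7 does not apply.
Final offense level: 21.
Criminal history: 3 prior points → Category Minimal (0-3).
Level 21 falls in the 20-21 band.
Grid: Level 20-21 × Category Minimal = 1230-1470 days.

1230-1470 days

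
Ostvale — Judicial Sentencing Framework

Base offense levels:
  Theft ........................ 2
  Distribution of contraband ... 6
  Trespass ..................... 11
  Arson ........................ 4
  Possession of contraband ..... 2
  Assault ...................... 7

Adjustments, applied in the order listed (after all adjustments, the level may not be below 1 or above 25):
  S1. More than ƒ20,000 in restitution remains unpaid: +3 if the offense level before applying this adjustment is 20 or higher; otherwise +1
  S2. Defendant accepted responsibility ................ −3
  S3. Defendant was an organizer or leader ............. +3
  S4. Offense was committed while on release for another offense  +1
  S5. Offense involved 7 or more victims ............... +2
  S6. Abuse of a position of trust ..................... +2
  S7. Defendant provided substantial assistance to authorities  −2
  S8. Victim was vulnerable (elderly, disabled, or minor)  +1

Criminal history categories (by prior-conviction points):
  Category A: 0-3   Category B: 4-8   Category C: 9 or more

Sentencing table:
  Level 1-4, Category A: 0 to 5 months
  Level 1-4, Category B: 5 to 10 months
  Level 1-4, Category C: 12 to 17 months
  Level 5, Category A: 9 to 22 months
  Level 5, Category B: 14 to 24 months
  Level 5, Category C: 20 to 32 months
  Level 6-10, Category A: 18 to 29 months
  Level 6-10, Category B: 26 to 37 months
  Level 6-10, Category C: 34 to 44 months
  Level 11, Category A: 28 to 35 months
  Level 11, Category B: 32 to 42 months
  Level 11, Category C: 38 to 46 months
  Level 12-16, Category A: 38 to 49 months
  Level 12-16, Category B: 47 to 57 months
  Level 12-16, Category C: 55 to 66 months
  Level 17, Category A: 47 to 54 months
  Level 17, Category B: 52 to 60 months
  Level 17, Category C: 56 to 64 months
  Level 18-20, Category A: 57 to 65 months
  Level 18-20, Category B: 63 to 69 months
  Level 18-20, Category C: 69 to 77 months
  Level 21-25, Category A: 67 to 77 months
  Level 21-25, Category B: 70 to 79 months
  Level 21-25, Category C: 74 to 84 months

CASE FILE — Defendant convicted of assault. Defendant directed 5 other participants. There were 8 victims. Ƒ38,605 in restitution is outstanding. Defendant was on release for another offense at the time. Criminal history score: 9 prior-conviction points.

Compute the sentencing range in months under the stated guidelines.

Base offense level for assault: 7.
S1 applies (level before this adjustment is 7 < 20, so +1): 7 + 1 = 8.
S2 does not apply.
S3 applies: 8 + 3 = 11.
S4 applies: 11 + 1 = 12.
S5 applies: 12 + 2 = 14.
S7 does not apply.
S8 does not apply.
Final offense level: 14.
Criminal history: 9 prior points → Category C (9+).
Level 14 falls in the 12-16 band.
Grid: Level 12-16 × Category C = 55-66 months.

55-66 months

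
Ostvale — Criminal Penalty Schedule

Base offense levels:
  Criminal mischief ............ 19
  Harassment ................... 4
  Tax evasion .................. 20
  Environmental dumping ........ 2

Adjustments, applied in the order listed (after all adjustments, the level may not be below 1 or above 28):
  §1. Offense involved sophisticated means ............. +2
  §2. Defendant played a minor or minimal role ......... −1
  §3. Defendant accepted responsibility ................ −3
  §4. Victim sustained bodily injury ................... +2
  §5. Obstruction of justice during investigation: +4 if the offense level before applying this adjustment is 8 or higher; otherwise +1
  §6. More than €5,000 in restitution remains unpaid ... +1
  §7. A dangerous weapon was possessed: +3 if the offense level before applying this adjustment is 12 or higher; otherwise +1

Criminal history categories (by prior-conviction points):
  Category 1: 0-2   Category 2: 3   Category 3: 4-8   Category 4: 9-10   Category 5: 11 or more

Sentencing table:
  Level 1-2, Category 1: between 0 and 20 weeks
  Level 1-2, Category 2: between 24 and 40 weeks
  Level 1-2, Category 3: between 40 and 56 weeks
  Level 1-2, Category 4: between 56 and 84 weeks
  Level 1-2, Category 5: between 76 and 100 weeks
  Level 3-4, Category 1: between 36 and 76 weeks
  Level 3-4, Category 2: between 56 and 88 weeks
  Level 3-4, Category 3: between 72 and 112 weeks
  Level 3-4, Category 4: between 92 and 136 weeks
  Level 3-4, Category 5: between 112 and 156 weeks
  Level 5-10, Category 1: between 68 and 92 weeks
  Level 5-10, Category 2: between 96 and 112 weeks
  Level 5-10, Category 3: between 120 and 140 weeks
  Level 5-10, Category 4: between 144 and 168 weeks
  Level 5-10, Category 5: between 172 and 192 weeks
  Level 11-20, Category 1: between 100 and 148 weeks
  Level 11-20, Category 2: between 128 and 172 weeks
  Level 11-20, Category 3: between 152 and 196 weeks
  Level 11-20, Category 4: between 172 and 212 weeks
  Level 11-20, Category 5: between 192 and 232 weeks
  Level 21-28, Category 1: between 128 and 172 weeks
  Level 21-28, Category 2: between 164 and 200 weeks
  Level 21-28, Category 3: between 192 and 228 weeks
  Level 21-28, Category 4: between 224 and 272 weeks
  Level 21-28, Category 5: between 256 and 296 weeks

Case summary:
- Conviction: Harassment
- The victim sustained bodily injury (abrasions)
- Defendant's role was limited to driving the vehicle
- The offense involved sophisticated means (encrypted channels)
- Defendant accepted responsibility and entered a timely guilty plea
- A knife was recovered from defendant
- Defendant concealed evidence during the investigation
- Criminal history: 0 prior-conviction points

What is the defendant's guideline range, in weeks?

Base offense level for harassment: 4.
§1 applies: 4 + 2 = 6.
§2 applies: 6 − 1 = 5.
§3 applies: 5 − 3 = 2.
§4 applies: 2 + 2 = 4.
§5 applies (level before this adjustment is 4 < 8, so +1): 4 + 1 = 5.
§6 does not apply.
§7 applies (level before this adjustment is 5 < 12, so +1): 5 + 1 = 6.
Final offense level: 6.
Criminal history: 0 prior points → Category 1 (0-2).
Level 6 falls in the 5-10 band.
Grid: Level 5-10 × Category 1 = 68-92 weeks.

68-92 weeks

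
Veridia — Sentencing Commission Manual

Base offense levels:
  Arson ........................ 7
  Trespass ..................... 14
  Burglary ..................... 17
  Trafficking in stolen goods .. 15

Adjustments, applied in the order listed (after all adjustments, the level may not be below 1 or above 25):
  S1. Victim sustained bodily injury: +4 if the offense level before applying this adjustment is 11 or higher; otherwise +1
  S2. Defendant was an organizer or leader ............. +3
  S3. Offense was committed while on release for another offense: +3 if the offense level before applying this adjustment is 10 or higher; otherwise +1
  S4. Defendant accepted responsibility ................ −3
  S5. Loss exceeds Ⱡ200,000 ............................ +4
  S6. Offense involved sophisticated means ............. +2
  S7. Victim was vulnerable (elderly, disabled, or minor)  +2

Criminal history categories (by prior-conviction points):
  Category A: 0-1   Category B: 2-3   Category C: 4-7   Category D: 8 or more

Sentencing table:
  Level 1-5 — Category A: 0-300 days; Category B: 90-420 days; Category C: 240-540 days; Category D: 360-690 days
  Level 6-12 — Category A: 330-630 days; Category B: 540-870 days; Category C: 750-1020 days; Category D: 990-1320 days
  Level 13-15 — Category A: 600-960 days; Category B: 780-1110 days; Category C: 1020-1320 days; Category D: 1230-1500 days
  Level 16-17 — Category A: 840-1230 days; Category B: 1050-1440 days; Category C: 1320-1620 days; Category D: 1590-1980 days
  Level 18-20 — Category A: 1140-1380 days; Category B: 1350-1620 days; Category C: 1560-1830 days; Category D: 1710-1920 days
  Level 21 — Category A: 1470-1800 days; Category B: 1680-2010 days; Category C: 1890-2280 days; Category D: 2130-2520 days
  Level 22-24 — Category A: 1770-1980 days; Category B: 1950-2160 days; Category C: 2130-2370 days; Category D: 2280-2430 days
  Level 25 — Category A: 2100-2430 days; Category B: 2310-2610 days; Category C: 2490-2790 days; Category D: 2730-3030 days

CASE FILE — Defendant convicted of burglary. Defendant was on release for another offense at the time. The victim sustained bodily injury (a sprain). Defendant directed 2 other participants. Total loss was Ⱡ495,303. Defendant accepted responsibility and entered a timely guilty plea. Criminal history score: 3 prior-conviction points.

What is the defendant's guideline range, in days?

Base offense level for burglary: 17.
S1 applies (level before this adjustment is 17 ≥ 11, so +4): 17 + 4 = 21.
S2 applies: 21 + 3 = 24.
S3 applies (level before this adjustment is 24 ≥ 10, so +3): 24 + 3 = 27.
S4 applies: 27 − 3 = 24.
S5 applies: 24 + 4 = 28.
S6 does not apply.
S7 does not apply.
Level 28 exceeds the maximum of 25; capped at 25.
Final offense level: 25.
Criminal history: 3 prior points → Category B (2-3).
Level 25 falls in the 25 band.
Grid: Level 25 × Category B = 2310-2610 days.

2310-2610 days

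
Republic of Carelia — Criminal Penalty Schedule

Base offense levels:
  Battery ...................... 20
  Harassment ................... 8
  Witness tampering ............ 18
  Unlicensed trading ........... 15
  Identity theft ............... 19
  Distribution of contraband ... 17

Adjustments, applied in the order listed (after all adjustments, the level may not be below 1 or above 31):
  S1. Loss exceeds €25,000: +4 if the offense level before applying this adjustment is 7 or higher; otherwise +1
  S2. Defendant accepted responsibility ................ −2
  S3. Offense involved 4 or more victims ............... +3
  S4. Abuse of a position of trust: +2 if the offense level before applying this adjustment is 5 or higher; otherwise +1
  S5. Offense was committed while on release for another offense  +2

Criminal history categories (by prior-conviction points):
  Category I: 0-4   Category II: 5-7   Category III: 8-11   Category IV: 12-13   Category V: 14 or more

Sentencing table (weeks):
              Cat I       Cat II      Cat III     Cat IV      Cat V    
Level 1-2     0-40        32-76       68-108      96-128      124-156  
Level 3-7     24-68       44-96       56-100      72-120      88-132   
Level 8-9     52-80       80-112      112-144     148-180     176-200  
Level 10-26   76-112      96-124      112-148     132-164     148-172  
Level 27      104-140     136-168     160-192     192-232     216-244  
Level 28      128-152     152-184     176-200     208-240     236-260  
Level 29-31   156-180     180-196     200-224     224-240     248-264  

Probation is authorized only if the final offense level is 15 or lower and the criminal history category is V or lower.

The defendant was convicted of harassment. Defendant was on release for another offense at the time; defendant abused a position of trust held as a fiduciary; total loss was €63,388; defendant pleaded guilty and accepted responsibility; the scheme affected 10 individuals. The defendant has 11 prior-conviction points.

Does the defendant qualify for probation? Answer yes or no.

Base offense level for harassment: 8.
S1 applies (level before this adjustment is 8 ≥ 7, so +4): 8 + 4 = 12.
S2 applies: 12 − 2 = 10.
S3 applies: 10 + 3 = 13.
S4 applies (level before this adjustment is 13 ≥ 5, so +2): 13 + 2 = 15.
S5 applies: 15 + 2 = 17.
Final offense level: 17.
Criminal history: 11 prior points → Category III (8-11).
Level 17 falls in the 10-26 band.
Grid: Level 10-26 × Category III = 112-148 weeks.
Probation check: level 17 > 15 and category III ≤ V → not eligible.

No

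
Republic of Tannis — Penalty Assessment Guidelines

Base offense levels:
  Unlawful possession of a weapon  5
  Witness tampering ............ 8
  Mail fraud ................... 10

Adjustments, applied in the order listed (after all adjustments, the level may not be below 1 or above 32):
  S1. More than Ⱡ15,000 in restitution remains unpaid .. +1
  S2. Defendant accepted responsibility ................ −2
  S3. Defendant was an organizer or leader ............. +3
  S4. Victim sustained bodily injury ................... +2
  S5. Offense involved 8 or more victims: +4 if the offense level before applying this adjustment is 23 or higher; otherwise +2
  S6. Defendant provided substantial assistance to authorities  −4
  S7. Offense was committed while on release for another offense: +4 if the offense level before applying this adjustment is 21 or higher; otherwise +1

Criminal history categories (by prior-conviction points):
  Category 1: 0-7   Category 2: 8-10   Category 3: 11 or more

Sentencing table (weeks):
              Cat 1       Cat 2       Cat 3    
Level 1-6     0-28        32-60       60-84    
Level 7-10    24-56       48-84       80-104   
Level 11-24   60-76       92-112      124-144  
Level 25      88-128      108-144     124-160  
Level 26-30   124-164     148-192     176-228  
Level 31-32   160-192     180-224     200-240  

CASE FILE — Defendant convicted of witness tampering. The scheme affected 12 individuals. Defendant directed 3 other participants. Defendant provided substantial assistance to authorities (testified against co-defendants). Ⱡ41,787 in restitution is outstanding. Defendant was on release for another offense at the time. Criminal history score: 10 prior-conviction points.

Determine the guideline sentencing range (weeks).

92-112 weeks

Base offense level for witness tampering: 8.
S1 applies: 8 + 1 = 9.
S3 applies: 9 + 3 = 12.
S5 applies (level before this adjustment is 12 < 23, so +2): 12 + 2 = 14.
S6 applies: 14 − 4 = 10.
S7 applies (level before this adjustment is 10 < 21, so +1): 10 + 1 = 11.
Final offense level: 11.
Criminal history: 10 prior points → Category 2 (8-10).
Level 11 falls in the 11-24 band.
Grid: Level 11-24 × Category 2 = 92-112 weeks.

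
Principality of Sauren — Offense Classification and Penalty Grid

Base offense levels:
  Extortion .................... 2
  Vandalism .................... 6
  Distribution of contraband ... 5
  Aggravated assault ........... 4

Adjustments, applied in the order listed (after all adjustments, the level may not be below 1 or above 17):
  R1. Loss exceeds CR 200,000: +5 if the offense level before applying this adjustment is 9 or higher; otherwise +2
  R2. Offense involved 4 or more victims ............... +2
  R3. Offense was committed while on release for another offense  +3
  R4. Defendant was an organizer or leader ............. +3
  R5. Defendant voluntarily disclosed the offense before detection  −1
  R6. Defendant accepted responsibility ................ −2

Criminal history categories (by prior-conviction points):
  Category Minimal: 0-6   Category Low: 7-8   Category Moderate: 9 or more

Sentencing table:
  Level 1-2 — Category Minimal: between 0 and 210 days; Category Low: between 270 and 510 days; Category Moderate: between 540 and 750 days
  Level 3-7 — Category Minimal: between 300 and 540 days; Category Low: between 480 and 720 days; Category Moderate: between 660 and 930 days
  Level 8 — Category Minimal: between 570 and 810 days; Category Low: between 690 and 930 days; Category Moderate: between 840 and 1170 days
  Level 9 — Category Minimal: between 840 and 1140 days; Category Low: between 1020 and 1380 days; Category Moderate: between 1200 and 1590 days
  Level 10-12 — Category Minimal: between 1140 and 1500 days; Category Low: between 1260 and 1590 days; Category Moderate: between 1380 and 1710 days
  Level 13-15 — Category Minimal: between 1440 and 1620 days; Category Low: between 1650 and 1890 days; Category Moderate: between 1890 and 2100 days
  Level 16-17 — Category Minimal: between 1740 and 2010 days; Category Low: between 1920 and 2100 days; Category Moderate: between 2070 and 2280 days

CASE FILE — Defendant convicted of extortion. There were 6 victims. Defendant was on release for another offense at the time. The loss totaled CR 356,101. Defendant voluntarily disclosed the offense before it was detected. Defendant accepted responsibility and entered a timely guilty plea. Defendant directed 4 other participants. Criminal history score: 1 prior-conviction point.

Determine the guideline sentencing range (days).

840-1140 days

Base offense level for extortion: 2.
R1 applies (level before this adjustment is 2 < 9, so +2): 2 + 2 = 4.
R2 applies: 4 + 2 = 6.
R3 applies: 6 + 3 = 9.
R4 applies: 9 + 3 = 12.
R5 applies: 12 − 1 = 11.
R6 applies: 11 − 2 = 9.
Final offense level: 9.
Criminal history: 1 prior point → Category Minimal (0-6).
Level 9 falls in the 9 band.
Grid: Level 9 × Category Minimal = 840-1140 days.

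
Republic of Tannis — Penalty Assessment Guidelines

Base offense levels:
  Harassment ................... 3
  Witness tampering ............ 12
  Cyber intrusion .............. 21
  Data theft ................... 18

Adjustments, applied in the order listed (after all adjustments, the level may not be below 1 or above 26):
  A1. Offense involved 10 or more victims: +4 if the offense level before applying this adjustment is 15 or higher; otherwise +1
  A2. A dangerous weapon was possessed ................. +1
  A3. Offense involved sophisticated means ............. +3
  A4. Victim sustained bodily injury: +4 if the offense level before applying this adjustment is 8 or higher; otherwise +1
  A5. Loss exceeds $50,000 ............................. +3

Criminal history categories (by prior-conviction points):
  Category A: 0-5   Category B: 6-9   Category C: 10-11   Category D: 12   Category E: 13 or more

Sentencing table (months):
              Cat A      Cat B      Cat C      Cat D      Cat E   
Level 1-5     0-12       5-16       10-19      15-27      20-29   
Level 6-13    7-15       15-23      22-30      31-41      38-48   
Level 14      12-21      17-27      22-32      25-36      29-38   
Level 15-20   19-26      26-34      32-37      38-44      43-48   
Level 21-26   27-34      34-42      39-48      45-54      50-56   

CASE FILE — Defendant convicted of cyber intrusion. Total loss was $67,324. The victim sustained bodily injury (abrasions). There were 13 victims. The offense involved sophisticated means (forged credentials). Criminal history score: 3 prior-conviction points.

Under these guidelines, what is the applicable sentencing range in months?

Base offense level for cyber intrusion: 21.
A1 applies (level before this adjustment is 21 ≥ 15, so +4): 21 + 4 = 25.
A2 does not apply.
A3 applies: 25 + 3 = 28.
A4 applies (level before this adjustment is 28 ≥ 8, so +4): 28 + 4 = 32.
A5 applies: 32 + 3 = 35.
Level 35 exceeds the maximum of 26; capped at 26.
Final offense level: 26.
Criminal history: 3 prior points → Category A (0-5).
Level 26 falls in the 21-26 band.
Grid: Level 21-26 × Category A = 27-34 months.

27-34 months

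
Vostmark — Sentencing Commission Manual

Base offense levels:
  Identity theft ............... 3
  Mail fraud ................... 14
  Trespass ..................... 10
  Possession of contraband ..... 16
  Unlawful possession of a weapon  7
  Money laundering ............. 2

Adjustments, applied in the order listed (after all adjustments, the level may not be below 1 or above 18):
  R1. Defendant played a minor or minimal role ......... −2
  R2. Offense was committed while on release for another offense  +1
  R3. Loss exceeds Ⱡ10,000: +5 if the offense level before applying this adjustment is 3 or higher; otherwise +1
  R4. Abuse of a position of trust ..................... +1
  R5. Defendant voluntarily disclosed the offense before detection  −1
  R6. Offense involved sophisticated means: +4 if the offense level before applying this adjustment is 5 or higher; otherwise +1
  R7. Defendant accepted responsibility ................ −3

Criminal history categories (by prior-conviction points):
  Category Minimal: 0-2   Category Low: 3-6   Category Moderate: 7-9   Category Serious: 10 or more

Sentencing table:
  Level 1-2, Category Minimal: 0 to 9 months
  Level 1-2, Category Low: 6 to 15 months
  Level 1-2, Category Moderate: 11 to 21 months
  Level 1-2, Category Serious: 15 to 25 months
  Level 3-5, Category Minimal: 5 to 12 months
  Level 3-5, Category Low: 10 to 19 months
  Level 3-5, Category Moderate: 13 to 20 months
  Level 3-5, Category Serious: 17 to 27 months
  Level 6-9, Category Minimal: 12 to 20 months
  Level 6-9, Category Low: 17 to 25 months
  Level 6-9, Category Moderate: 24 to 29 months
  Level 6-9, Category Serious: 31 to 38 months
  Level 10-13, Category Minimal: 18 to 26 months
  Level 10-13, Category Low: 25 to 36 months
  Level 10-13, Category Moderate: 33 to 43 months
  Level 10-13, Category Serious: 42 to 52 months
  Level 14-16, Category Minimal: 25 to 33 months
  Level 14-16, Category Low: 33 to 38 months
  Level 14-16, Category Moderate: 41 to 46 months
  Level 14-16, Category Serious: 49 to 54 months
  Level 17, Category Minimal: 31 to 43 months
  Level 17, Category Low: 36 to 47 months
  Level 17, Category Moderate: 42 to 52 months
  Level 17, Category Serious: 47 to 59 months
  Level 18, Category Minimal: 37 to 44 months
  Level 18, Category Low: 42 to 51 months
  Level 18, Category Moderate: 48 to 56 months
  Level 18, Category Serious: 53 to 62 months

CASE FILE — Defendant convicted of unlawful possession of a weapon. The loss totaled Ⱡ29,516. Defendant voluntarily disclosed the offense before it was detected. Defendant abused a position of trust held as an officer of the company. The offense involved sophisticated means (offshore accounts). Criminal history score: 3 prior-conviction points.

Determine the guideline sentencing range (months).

33-38 months

Base offense level for unlawful possession of a weapon: 7.
R1 does not apply.
R3 applies (level before this adjustment is 7 ≥ 3, so +5): 7 + 5 = 12.
R4 applies: 12 + 1 = 13.
R5 applies: 13 − 1 = 12.
R6 applies (level before this adjustment is 12 ≥ 5, so +4): 12 + 4 = 16.
Final offense level: 16.
Criminal history: 3 prior points → Category Low (3-6).
Level 16 falls in the 14-16 band.
Grid: Level 14-16 × Category Low = 33-38 months.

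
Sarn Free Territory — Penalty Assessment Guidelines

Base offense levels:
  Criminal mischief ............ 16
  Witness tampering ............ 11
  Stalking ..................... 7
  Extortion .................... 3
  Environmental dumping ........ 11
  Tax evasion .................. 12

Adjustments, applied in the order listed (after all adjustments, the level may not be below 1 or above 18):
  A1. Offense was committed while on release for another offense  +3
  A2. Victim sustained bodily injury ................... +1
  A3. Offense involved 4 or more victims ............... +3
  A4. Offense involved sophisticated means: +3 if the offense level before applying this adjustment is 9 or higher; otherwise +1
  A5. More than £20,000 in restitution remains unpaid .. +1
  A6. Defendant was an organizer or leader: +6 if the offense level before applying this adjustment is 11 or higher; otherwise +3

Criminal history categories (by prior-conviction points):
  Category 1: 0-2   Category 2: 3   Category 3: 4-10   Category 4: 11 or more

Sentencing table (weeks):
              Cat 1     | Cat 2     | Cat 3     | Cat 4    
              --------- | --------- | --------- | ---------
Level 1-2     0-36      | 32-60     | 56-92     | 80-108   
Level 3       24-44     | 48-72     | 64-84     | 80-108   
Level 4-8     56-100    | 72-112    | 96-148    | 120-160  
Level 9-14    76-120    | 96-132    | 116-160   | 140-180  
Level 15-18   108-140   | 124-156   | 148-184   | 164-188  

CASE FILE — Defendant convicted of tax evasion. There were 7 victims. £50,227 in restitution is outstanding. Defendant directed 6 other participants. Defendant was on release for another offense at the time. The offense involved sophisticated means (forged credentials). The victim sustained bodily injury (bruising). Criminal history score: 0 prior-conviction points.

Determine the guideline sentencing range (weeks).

108-140 weeks

Base offense level for tax evasion: 12.
A1 applies: 12 + 3 = 15.
A2 applies: 15 + 1 = 16.
A3 applies: 16 + 3 = 19.
A4 applies (level before this adjustment is 19 ≥ 9, so +3): 19 + 3 = 22.
A5 applies: 22 + 1 = 23.
A6 applies (level before this adjustment is 23 ≥ 11, so +6): 23 + 6 = 29.
Level 29 exceeds the maximum of 18; capped at 18.
Final offense level: 18.
Criminal history: 0 prior points → Category 1 (0-2).
Level 18 falls in the 15-18 band.
Grid: Level 15-18 × Category 1 = 108-140 weeks.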